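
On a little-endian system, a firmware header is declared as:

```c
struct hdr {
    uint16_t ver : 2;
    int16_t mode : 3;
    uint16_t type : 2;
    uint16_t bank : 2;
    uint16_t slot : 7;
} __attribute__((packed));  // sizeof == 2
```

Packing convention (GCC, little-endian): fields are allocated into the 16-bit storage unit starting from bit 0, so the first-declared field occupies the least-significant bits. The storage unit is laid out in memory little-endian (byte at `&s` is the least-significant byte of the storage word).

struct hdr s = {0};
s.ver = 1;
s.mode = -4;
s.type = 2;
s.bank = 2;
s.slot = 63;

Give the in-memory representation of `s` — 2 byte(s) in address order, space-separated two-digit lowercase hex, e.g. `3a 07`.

ver (2b) val=1 bits=0x1 at bit 0: 0x0001
mode (3b) val=-4 bits=0x4 at bit 2: 0x0011
type (2b) val=2 bits=0x2 at bit 5: 0x0051
bank (2b) val=2 bits=0x2 at bit 7: 0x0151
slot (7b) val=63 bits=0x3f at bit 9: 0x7f51
word = 0x7f51 → little-endian bytes:
  [0]=0x51  [1]=0x7f

51 7f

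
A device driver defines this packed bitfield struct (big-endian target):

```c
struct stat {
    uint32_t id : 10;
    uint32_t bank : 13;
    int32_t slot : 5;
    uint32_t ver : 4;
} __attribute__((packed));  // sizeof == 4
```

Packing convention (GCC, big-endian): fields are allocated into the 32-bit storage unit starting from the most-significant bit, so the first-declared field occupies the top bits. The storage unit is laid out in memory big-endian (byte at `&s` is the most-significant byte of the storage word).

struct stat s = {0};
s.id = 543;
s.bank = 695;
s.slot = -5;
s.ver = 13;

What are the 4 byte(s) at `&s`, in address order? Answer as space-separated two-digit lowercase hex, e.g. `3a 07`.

id:10 = 543 → 0x21f << 22 → word 0x87c00000
bank:13 = 695 → 0x2b7 << 9 → word 0x87c56e00
slot:5 = -5 → 0x1b << 4 → word 0x87c56fb0
ver:4 = 13 → 0xd << 0 → word 0x87c56fbd
word = 0x87c56fbd → big-endian bytes:
  [0]=0x87  [1]=0xc5  [2]=0x6f  [3]=0xbd

87 c5 6f bd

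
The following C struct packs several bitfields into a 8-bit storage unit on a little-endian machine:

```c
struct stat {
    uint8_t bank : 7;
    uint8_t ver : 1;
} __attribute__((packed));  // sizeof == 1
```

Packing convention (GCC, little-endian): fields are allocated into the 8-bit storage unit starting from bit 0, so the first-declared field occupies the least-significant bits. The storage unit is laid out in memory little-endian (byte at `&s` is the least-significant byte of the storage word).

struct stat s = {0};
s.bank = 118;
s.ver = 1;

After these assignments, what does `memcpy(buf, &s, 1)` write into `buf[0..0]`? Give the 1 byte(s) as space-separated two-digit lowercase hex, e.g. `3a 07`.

bank:7 = 118 → 0x76 << 0 → word 0x76
ver:1 = 1 → 0x1 << 7 → word 0xf6
word = 0xf6 → little-endian bytes:
  [0]=0xf6

f6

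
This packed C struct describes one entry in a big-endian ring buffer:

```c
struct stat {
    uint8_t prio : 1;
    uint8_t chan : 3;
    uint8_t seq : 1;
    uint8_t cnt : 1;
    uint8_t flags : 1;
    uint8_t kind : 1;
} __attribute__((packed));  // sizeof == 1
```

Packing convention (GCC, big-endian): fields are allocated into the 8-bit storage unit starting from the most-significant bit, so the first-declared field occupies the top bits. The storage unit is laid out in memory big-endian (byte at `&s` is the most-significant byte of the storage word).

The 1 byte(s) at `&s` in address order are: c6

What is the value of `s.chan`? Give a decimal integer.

[0]=0xc6 (big-endian) → word 0xc6
prio [7+:1] = (word>>7) & 0x1 = 1
chan [4+:3] = (word>>4) & 0x7 = 4  ←
seq [3+:1] = (word>>3) & 0x1 = 0
cnt [2+:1] = (word>>2) & 0x1 = 1
flags [1+:1] = (word>>1) & 0x1 = 1
kind [0+:1] = (word>>0) & 0x1 = 0

4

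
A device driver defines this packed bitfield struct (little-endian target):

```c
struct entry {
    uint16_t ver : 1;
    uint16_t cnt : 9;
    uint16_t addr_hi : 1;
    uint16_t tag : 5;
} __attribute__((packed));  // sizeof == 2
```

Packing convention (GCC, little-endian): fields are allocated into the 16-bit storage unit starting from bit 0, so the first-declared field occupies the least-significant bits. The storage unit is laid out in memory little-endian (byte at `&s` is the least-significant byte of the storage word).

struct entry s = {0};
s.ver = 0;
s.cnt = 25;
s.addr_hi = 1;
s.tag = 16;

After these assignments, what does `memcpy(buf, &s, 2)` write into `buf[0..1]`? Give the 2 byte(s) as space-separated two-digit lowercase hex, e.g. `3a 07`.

ver:1 = 0 → 0x0 << 0 → word 0x0000
cnt:9 = 25 → 0x19 << 1 → word 0x0032
addr_hi:1 = 1 → 0x1 << 10 → word 0x0432
tag:5 = 16 → 0x10 << 11 → word 0x8432
word = 0x8432 → little-endian bytes:
  [0]=0x32  [1]=0x84

32 84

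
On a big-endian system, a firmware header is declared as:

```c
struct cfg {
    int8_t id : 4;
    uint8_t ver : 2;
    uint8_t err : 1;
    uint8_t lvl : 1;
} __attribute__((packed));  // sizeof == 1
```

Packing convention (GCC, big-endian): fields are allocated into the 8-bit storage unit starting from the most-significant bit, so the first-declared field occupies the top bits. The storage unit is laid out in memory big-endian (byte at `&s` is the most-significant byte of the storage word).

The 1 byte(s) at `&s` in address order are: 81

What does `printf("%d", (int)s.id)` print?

[0]=0x81 (big-endian) → word 0x81
id:4 @ bit 4 → (0x81>>4)&0xf = 0x8  ←
ver:2 @ bit 2 → (0x81>>2)&0x3 = 0x0
err:1 @ bit 1 → (0x81>>1)&0x1 = 0x0
lvl:1 @ bit 0 → (0x81>>0)&0x1 = 0x1
id signed 4b, MSB=1: 8 - 16 = -8

-8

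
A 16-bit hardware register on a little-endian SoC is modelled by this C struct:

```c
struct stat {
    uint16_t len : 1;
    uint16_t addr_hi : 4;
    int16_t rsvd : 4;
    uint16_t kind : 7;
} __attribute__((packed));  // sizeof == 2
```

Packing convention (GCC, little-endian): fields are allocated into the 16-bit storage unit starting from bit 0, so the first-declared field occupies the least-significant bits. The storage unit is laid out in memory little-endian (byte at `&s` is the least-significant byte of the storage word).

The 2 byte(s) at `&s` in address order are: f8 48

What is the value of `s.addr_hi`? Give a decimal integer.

12

[0]=0xf8 [1]=0x48 (little-endian) → word 0x48f8
len [0+:1] = (word>>0) & 0x1 = 0
addr_hi [1+:4] = (word>>1) & 0xf = 12  ←
rsvd [5+:4] = (word>>5) & 0xf = 7
kind [9+:7] = (word>>9) & 0x7f = 36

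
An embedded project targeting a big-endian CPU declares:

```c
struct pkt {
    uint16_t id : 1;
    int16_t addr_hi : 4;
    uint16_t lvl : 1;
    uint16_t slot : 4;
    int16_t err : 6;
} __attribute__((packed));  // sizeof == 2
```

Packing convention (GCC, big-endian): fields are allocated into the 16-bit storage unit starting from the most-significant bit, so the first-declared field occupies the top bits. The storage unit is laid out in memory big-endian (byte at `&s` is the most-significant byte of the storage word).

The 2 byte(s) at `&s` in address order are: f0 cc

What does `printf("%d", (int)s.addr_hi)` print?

[0]=0xf0 [1]=0xcc (big-endian) → word 0xf0cc
id [15+:1] = (word>>15) & 0x1 = 1
addr_hi [11+:4] = (word>>11) & 0xf = 14  ←
lvl [10+:1] = (word>>10) & 0x1 = 0
slot [6+:4] = (word>>6) & 0xf = 3
err [0+:6] = (word>>0) & 0x3f = 12
addr_hi signed 4b, MSB=1: 14 - 16 = -2

-2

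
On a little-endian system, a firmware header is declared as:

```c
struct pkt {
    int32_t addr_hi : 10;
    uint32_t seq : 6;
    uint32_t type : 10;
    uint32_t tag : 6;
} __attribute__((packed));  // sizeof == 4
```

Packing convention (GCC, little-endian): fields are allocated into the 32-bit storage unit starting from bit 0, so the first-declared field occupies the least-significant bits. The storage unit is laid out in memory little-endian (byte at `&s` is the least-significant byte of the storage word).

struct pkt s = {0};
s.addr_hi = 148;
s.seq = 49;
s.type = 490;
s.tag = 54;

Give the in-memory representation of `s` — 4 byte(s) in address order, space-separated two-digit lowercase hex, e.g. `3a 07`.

94 c4 ea d9

addr_hi (10b) val=148 bits=0x94 at bit 0: 0x00000094
seq (6b) val=49 bits=0x31 at bit 10: 0x0000c494
type (10b) val=490 bits=0x1ea at bit 16: 0x01eac494
tag (6b) val=54 bits=0x36 at bit 26: 0xd9eac494
word = 0xd9eac494 → little-endian bytes:
  [0]=0x94  [1]=0xc4  [2]=0xea  [3]=0xd9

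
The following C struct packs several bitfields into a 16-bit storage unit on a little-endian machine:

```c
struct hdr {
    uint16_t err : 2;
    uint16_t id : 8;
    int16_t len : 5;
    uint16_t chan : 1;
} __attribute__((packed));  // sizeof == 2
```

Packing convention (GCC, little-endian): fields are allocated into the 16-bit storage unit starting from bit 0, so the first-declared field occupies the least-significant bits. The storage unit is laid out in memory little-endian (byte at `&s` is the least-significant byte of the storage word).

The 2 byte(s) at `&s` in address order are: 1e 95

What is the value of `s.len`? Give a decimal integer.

[0]=0x1e [1]=0x95 (little-endian) → word 0x951e
err [0+:2] = (word>>0) & 0x3 = 2
id [2+:8] = (word>>2) & 0xff = 71
len [10+:5] = (word>>10) & 0x1f = 5  ←
chan [15+:1] = (word>>15) & 0x1 = 1
len signed 5b, MSB=0: value = 5

5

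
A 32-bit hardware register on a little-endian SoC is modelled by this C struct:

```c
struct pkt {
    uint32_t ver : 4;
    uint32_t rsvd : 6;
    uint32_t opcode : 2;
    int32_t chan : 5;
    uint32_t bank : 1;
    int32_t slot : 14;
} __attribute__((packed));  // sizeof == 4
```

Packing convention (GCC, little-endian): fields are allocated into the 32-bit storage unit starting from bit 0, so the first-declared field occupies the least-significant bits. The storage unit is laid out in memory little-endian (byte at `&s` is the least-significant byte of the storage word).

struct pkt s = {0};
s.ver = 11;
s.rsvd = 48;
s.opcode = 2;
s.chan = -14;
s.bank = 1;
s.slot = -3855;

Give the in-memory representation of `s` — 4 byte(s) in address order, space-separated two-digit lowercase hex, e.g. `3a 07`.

0b 2b c7 c3

[0+:4] ver=11 & 0xf = 0xb; word=0x0000000b
[4+:6] rsvd=48 & 0x3f = 0x30; word=0x0000030b
[10+:2] opcode=2 & 0x3 = 0x2; word=0x00000b0b
[12+:5] chan=-14 & 0x1f = 0x12; word=0x00012b0b
[17+:1] bank=1 & 0x1 = 0x1; word=0x00032b0b
[18+:14] slot=-3855 & 0x3fff = 0x30f1; word=0xc3c72b0b
word = 0xc3c72b0b → little-endian bytes:
  [0]=0x0b  [1]=0x2b  [2]=0xc7  [3]=0xc3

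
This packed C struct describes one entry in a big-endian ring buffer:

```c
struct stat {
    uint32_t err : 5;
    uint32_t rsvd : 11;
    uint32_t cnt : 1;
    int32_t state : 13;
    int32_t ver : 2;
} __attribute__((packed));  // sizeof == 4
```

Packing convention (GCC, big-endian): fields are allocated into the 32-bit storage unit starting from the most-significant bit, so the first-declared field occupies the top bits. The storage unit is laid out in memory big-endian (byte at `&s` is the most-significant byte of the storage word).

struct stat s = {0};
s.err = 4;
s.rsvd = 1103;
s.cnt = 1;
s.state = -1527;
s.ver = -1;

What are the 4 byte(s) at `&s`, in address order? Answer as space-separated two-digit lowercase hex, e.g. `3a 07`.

err:5 = 4 → 0x4 << 27 → word 0x20000000
rsvd:11 = 1103 → 0x44f << 16 → word 0x244f0000
cnt:1 = 1 → 0x1 << 15 → word 0x244f8000
state:13 = -1527 → 0x1a09 << 2 → word 0x244fe824
ver:2 = -1 → 0x3 << 0 → word 0x244fe827
word = 0x244fe827 → big-endian bytes:
  [0]=0x24  [1]=0x4f  [2]=0xe8  [3]=0x27

24 4f e8 27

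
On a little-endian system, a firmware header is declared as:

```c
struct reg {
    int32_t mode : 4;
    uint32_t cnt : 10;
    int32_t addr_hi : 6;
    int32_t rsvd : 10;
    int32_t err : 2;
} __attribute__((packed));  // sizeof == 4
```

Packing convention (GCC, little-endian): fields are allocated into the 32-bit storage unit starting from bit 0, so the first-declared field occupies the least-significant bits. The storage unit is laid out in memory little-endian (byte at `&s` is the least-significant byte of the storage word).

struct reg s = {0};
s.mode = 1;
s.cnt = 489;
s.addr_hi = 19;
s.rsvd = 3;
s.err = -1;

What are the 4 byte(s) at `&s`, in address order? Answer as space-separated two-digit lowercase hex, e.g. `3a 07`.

mode (4b) val=1 bits=0x1 at bit 0: 0x00000001
cnt (10b) val=489 bits=0x1e9 at bit 4: 0x00001e91
addr_hi (6b) val=19 bits=0x13 at bit 14: 0x0004de91
rsvd (10b) val=3 bits=0x3 at bit 20: 0x0034de91
err (2b) val=-1 bits=0x3 at bit 30: 0xc034de91
word = 0xc034de91 → little-endian bytes:
  [0]=0x91  [1]=0xde  [2]=0x34  [3]=0xc0

91 de 34 c0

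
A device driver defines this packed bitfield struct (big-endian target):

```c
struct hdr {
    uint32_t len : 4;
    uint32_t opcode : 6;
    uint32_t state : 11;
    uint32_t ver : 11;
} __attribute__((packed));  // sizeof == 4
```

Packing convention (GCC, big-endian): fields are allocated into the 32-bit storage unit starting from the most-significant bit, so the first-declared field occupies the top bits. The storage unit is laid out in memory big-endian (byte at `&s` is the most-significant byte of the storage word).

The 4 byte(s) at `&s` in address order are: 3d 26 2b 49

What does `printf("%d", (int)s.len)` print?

[0]=0x3d [1]=0x26 [2]=0x2b [3]=0x49 (big-endian) → word 0x3d262b49
len [28+:4] = (word>>28) & 0xf = 3  ←
opcode [22+:6] = (word>>22) & 0x3f = 52
state [11+:11] = (word>>11) & 0x7ff = 1221
ver [0+:11] = (word>>0) & 0x7ff = 841

3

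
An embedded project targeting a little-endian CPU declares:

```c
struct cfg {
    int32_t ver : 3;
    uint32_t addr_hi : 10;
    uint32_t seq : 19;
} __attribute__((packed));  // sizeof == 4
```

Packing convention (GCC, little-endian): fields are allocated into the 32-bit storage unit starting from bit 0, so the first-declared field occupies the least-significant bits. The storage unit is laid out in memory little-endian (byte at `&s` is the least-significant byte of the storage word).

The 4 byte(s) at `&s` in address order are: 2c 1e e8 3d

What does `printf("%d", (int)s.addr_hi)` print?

965

[0]=0x2c [1]=0x1e [2]=0xe8 [3]=0x3d (little-endian) → word 0x3de81e2c
ver:3 @ bit 0 → (0x3de81e2c>>0)&0x7 = 0x4
addr_hi:10 @ bit 3 → (0x3de81e2c>>3)&0x3ff = 0x3c5  ←
seq:19 @ bit 13 → (0x3de81e2c>>13)&0x7ffff = 0x1ef40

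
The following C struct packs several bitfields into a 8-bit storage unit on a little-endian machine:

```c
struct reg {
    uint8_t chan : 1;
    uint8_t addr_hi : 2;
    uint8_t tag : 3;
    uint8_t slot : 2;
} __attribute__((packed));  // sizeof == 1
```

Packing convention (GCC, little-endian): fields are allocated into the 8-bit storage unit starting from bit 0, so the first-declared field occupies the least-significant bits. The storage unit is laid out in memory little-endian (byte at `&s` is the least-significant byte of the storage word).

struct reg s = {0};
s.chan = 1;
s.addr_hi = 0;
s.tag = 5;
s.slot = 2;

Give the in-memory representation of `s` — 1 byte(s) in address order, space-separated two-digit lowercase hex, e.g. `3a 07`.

a9

[0+:1] chan=1 & 0x1 = 0x1; word=0x01
[1+:2] addr_hi=0 & 0x3 = 0x0; word=0x01
[3+:3] tag=5 & 0x7 = 0x5; word=0x29
[6+:2] slot=2 & 0x3 = 0x2; word=0xa9
word = 0xa9 → little-endian bytes:
  [0]=0xa9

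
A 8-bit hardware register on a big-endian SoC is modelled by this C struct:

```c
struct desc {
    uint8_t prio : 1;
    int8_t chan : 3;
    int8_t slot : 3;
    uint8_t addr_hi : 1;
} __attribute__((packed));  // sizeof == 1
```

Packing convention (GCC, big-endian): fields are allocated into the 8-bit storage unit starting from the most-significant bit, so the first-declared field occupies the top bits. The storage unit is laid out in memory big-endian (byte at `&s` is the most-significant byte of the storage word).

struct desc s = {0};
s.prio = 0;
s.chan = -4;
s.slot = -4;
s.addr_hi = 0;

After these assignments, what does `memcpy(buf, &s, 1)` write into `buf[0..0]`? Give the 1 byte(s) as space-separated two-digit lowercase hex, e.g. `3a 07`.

48

prio (1b) val=0 bits=0x0 at bit 7: 0x00
chan (3b) val=-4 bits=0x4 at bit 4: 0x40
slot (3b) val=-4 bits=0x4 at bit 1: 0x48
addr_hi (1b) val=0 bits=0x0 at bit 0: 0x48
word = 0x48 → big-endian bytes:
  [0]=0x48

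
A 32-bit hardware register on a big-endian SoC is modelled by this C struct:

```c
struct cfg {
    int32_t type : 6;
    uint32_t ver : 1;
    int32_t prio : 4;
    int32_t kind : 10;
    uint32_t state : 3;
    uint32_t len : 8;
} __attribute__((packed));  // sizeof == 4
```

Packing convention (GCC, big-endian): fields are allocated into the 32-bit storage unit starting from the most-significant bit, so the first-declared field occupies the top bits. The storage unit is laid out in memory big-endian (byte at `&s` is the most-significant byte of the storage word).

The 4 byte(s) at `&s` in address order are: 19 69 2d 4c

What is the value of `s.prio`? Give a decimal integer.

[0]=0x19 [1]=0x69 [2]=0x2d [3]=0x4c (big-endian) → word 0x19692d4c
type [26+:6] = (word>>26) & 0x3f = 6
ver [25+:1] = (word>>25) & 0x1 = 0
prio [21+:4] = (word>>21) & 0xf = 11  ←
kind [11+:10] = (word>>11) & 0x3ff = 293
state [8+:3] = (word>>8) & 0x7 = 5
len [0+:8] = (word>>0) & 0xff = 76
prio signed 4b, MSB=1: 11 - 16 = -5

-5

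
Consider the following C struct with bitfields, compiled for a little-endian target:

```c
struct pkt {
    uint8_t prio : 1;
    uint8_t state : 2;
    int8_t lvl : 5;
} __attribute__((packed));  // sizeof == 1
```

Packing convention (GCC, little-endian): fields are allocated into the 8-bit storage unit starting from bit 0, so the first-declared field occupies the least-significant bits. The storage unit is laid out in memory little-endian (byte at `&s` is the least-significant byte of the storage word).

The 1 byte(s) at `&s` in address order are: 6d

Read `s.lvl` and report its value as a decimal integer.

[0]=0x6d (little-endian) → word 0x6d
prio:1 @ bit 0 → (0x6d>>0)&0x1 = 0x1
state:2 @ bit 1 → (0x6d>>1)&0x3 = 0x2
lvl:5 @ bit 3 → (0x6d>>3)&0x1f = 0xd  ←
lvl signed 5b, MSB=0: value = 13

13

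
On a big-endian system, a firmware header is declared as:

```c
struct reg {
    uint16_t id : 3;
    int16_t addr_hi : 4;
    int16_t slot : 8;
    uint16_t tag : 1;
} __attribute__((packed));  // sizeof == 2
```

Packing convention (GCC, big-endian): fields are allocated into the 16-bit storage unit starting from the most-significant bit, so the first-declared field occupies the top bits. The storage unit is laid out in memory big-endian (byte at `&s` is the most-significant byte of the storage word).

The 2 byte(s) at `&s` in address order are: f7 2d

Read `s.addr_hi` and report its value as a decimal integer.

-5

[0]=0xf7 [1]=0x2d (big-endian) → word 0xf72d
id [13+:3] = (word>>13) & 0x7 = 7
addr_hi [9+:4] = (word>>9) & 0xf = 11  ←
slot [1+:8] = (word>>1) & 0xff = 150
tag [0+:1] = (word>>0) & 0x1 = 1
addr_hi signed 4b, MSB=1: 11 - 16 = -5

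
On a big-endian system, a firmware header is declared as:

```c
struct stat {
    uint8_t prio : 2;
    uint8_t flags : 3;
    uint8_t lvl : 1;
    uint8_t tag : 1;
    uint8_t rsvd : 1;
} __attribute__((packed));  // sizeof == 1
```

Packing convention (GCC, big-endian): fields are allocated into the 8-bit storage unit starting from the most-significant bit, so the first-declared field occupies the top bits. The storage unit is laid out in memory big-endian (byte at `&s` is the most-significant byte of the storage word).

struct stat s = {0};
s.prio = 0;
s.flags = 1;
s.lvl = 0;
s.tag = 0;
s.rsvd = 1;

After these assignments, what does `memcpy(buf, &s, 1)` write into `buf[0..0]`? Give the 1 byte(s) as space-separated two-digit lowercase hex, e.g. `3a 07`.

prio:2 = 0 → 0x0 << 6 → word 0x00
flags:3 = 1 → 0x1 << 3 → word 0x08
lvl:1 = 0 → 0x0 << 2 → word 0x08
tag:1 = 0 → 0x0 << 1 → word 0x08
rsvd:1 = 1 → 0x1 << 0 → word 0x09
word = 0x09 → big-endian bytes:
  [0]=0x09

09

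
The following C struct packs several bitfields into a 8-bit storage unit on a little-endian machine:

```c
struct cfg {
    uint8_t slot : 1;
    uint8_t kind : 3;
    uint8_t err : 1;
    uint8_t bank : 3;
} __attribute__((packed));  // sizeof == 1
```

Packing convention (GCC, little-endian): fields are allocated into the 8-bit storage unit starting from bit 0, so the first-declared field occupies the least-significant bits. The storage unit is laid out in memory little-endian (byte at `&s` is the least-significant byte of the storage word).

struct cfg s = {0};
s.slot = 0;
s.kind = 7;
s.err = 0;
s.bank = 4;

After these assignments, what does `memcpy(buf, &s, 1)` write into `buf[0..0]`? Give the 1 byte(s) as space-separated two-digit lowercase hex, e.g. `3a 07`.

slot (1b) val=0 bits=0x0 at bit 0: 0x00
kind (3b) val=7 bits=0x7 at bit 1: 0x0e
err (1b) val=0 bits=0x0 at bit 4: 0x0e
bank (3b) val=4 bits=0x4 at bit 5: 0x8e
word = 0x8e → little-endian bytes:
  [0]=0x8e

8e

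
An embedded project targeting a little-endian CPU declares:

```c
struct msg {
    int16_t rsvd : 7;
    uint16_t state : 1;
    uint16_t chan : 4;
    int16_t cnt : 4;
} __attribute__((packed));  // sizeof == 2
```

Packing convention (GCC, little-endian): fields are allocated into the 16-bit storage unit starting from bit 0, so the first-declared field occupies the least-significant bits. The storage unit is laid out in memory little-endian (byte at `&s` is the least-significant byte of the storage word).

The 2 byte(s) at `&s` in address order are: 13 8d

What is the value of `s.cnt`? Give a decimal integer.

[0]=0x13 [1]=0x8d (little-endian) → word 0x8d13
rsvd [0+:7] = (word>>0) & 0x7f = 19
state [7+:1] = (word>>7) & 0x1 = 0
chan [8+:4] = (word>>8) & 0xf = 13
cnt [12+:4] = (word>>12) & 0xf = 8  ←
cnt signed 4b, MSB=1: 8 - 16 = -8

-8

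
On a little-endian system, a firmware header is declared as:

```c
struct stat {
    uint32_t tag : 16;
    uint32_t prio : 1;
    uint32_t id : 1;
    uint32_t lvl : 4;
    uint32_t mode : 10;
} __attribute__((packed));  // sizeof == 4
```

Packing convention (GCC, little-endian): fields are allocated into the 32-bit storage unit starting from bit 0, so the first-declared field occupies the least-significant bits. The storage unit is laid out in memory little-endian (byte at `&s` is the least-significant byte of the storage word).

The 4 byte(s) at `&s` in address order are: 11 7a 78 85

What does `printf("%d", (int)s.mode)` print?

[0]=0x11 [1]=0x7a [2]=0x78 [3]=0x85 (little-endian) → word 0x85787a11
tag:16 @ bit 0 → (0x85787a11>>0)&0xffff = 0x7a11
prio:1 @ bit 16 → (0x85787a11>>16)&0x1 = 0x0
id:1 @ bit 17 → (0x85787a11>>17)&0x1 = 0x0
lvl:4 @ bit 18 → (0x85787a11>>18)&0xf = 0xe
mode:10 @ bit 22 → (0x85787a11>>22)&0x3ff = 0x215  ←

533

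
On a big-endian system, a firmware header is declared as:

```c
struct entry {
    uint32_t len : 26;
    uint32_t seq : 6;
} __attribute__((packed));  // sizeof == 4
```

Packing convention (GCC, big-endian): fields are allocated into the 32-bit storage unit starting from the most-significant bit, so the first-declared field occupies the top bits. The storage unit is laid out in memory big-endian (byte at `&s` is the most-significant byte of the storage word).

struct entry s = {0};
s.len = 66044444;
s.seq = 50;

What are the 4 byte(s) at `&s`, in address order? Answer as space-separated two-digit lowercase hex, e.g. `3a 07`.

len (26b) val=66044444 bits=0x3efc21c at bit 6: 0xfbf08700
seq (6b) val=50 bits=0x32 at bit 0: 0xfbf08732
word = 0xfbf08732 → big-endian bytes:
  [0]=0xfb  [1]=0xf0  [2]=0x87  [3]=0x32

fb f0 87 32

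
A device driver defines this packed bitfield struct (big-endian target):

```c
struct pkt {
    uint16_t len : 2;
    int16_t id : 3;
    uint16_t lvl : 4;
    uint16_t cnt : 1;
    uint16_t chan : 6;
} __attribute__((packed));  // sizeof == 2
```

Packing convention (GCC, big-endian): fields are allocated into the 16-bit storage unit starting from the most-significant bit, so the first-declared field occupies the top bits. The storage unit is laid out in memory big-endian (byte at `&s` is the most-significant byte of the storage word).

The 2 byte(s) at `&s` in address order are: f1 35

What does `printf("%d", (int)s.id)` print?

-2

[0]=0xf1 [1]=0x35 (big-endian) → word 0xf135
len [14+:2] = (word>>14) & 0x3 = 3
id [11+:3] = (word>>11) & 0x7 = 6  ←
lvl [7+:4] = (word>>7) & 0xf = 2
cnt [6+:1] = (word>>6) & 0x1 = 0
chan [0+:6] = (word>>0) & 0x3f = 53
id signed 3b, MSB=1: 6 - 8 = -2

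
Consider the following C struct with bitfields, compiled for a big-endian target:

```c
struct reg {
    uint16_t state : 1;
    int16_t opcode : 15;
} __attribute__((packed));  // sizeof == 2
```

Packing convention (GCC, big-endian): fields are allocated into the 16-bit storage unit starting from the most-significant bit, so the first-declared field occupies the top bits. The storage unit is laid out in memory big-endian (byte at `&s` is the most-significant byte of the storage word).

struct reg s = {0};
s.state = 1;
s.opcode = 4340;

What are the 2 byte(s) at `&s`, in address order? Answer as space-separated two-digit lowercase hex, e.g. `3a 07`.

90 f4

state (1b) val=1 bits=0x1 at bit 15: 0x8000
opcode (15b) val=4340 bits=0x10f4 at bit 0: 0x90f4
word = 0x90f4 → big-endian bytes:
  [0]=0x90  [1]=0xf4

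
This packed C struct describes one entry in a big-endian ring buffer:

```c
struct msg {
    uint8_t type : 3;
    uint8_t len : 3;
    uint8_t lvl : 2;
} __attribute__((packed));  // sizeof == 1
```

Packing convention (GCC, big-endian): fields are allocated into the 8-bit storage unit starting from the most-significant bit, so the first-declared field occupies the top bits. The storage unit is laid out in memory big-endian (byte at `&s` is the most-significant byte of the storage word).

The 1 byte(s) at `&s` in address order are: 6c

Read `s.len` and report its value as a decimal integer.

3

[0]=0x6c (big-endian) → word 0x6c
type [5+:3] = (word>>5) & 0x7 = 3
len [2+:3] = (word>>2) & 0x7 = 3  ←
lvl [0+:2] = (word>>0) & 0x3 = 0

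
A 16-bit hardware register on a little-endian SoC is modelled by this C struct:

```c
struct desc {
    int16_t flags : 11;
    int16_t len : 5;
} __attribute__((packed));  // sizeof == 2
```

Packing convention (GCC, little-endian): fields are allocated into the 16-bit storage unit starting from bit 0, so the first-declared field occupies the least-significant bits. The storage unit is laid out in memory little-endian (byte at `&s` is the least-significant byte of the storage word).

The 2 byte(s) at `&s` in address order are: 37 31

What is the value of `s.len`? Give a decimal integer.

[0]=0x37 [1]=0x31 (little-endian) → word 0x3137
flags:11 @ bit 0 → (0x3137>>0)&0x7ff = 0x137
len:5 @ bit 11 → (0x3137>>11)&0x1f = 0x6  ←
len signed 5b, MSB=0: value = 6

6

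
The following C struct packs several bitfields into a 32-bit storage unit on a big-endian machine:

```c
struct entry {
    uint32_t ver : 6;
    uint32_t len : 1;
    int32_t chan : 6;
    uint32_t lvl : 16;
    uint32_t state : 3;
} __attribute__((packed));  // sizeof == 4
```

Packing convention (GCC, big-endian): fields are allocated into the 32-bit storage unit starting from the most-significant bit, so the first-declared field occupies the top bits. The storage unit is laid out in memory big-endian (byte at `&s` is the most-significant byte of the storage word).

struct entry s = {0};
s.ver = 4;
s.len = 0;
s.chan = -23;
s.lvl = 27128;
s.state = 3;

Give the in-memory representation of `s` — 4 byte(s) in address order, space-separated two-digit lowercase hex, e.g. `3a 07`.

11 4b 4f c3

ver (6b) val=4 bits=0x4 at bit 26: 0x10000000
len (1b) val=0 bits=0x0 at bit 25: 0x10000000
chan (6b) val=-23 bits=0x29 at bit 19: 0x11480000
lvl (16b) val=27128 bits=0x69f8 at bit 3: 0x114b4fc0
state (3b) val=3 bits=0x3 at bit 0: 0x114b4fc3
word = 0x114b4fc3 → big-endian bytes:
  [0]=0x11  [1]=0x4b  [2]=0x4f  [3]=0xc3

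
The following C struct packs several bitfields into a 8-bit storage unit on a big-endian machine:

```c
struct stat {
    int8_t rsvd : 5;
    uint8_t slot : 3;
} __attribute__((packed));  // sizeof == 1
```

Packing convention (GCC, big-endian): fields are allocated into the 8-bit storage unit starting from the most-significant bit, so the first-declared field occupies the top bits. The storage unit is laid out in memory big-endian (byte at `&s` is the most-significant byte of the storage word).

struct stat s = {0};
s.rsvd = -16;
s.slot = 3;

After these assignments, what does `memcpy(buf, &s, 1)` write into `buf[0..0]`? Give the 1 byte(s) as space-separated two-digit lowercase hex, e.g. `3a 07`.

83

[3+:5] rsvd=-16 & 0x1f = 0x10; word=0x80
[0+:3] slot=3 & 0x7 = 0x3; word=0x83
word = 0x83 → big-endian bytes:
  [0]=0x83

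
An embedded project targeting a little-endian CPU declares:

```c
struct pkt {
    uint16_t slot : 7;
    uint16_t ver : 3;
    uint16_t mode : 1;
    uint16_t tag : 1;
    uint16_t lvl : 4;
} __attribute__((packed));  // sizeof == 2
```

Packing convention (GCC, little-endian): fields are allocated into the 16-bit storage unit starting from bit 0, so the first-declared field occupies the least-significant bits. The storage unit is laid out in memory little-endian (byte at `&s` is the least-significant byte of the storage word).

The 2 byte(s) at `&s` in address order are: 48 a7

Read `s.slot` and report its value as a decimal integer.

[0]=0x48 [1]=0xa7 (little-endian) → word 0xa748
slot [0+:7] = (word>>0) & 0x7f = 72  ←
ver [7+:3] = (word>>7) & 0x7 = 6
mode [10+:1] = (word>>10) & 0x1 = 1
tag [11+:1] = (word>>11) & 0x1 = 0
lvl [12+:4] = (word>>12) & 0xf = 10

72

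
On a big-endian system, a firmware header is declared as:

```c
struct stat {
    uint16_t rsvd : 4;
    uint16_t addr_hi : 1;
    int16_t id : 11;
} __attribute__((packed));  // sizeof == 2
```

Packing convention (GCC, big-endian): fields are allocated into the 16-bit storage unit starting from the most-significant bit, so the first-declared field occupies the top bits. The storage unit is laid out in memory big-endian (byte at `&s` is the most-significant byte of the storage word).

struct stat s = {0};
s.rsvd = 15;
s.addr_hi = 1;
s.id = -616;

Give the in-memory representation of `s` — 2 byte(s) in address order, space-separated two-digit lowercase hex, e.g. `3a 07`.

[12+:4] rsvd=15 & 0xf = 0xf; word=0xf000
[11+:1] addr_hi=1 & 0x1 = 0x1; word=0xf800
[0+:11] id=-616 & 0x7ff = 0x598; word=0xfd98
word = 0xfd98 → big-endian bytes:
  [0]=0xfd  [1]=0x98

fd 98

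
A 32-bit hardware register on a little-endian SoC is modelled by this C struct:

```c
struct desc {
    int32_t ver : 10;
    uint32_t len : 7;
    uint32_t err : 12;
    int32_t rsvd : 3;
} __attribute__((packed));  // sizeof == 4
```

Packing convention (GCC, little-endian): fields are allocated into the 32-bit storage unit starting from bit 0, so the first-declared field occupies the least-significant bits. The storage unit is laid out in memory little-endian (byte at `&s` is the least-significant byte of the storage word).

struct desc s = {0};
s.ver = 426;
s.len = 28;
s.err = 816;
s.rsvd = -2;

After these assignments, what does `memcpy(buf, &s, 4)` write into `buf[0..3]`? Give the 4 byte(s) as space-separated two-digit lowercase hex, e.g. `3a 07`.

ver:10 = 426 → 0x1aa << 0 → word 0x000001aa
len:7 = 28 → 0x1c << 10 → word 0x000071aa
err:12 = 816 → 0x330 << 17 → word 0x066071aa
rsvd:3 = -2 → 0x6 << 29 → word 0xc66071aa
word = 0xc66071aa → little-endian bytes:
  [0]=0xaa  [1]=0x71  [2]=0x60  [3]=0xc6

aa 71 60 c6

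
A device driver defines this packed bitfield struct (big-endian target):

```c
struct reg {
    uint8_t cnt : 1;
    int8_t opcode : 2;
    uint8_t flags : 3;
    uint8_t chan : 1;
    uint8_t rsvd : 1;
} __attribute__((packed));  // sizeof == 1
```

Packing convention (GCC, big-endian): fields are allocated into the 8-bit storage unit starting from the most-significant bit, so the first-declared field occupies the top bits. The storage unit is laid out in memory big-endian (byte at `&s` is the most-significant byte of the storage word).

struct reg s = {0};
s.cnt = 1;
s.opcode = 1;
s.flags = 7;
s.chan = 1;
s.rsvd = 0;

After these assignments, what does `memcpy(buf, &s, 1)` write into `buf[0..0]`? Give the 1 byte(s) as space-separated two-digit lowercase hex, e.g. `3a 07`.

cnt:1 = 1 → 0x1 << 7 → word 0x80
opcode:2 = 1 → 0x1 << 5 → word 0xa0
flags:3 = 7 → 0x7 << 2 → word 0xbc
chan:1 = 1 → 0x1 << 1 → word 0xbe
rsvd:1 = 0 → 0x0 << 0 → word 0xbe
word = 0xbe → big-endian bytes:
  [0]=0xbe

be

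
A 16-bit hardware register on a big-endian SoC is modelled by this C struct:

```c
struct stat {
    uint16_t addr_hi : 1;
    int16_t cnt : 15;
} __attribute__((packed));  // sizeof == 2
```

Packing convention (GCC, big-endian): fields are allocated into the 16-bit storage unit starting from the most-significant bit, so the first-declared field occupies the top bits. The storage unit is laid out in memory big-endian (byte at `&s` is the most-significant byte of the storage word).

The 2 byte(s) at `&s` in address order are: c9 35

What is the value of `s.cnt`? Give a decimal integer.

[0]=0xc9 [1]=0x35 (big-endian) → word 0xc935
addr_hi:1 @ bit 15 → (0xc935>>15)&0x1 = 0x1
cnt:15 @ bit 0 → (0xc935>>0)&0x7fff = 0x4935  ←
cnt signed 15b, MSB=1: 18741 - 32768 = -14027

-14027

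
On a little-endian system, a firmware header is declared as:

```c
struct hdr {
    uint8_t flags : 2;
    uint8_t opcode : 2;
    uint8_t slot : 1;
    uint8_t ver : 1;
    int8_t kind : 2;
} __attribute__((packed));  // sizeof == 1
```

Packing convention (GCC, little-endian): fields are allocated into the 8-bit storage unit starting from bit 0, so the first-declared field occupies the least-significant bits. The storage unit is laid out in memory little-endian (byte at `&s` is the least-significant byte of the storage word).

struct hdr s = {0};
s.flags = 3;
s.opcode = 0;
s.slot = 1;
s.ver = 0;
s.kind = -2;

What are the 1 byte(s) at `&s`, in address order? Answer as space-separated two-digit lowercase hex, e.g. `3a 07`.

93

flags (2b) val=3 bits=0x3 at bit 0: 0x03
opcode (2b) val=0 bits=0x0 at bit 2: 0x03
slot (1b) val=1 bits=0x1 at bit 4: 0x13
ver (1b) val=0 bits=0x0 at bit 5: 0x13
kind (2b) val=-2 bits=0x2 at bit 6: 0x93
word = 0x93 → little-endian bytes:
  [0]=0x93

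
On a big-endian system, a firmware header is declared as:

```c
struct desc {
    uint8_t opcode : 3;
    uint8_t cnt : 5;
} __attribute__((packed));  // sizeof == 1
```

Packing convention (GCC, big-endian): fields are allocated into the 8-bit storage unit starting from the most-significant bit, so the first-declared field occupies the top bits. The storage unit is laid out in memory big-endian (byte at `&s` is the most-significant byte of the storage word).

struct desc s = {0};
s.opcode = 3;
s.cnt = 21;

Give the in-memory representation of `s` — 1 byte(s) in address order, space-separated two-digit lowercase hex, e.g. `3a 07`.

opcode:3 = 3 → 0x3 << 5 → word 0x60
cnt:5 = 21 → 0x15 << 0 → word 0x75
word = 0x75 → big-endian bytes:
  [0]=0x75

75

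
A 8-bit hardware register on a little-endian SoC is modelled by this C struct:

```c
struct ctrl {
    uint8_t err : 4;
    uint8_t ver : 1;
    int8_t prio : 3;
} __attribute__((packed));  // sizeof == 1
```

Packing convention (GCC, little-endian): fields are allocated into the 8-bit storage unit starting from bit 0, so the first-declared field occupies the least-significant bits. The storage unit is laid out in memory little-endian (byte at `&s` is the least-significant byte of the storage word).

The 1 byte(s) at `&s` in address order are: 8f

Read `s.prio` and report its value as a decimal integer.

[0]=0x8f (little-endian) → word 0x8f
err [0+:4] = (word>>0) & 0xf = 15
ver [4+:1] = (word>>4) & 0x1 = 0
prio [5+:3] = (word>>5) & 0x7 = 4  ←
prio signed 3b, MSB=1: 4 - 8 = -4

-4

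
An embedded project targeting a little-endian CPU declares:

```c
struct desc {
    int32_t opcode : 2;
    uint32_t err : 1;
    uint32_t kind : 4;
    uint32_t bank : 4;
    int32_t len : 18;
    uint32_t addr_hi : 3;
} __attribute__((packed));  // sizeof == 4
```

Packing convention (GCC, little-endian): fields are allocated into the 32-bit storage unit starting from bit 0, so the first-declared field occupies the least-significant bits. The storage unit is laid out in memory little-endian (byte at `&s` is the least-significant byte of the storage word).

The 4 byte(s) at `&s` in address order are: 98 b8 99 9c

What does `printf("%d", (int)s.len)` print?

-27849

[0]=0x98 [1]=0xb8 [2]=0x99 [3]=0x9c (little-endian) → word 0x9c99b898
opcode [0+:2] = (word>>0) & 0x3 = 0
err [2+:1] = (word>>2) & 0x1 = 0
kind [3+:4] = (word>>3) & 0xf = 3
bank [7+:4] = (word>>7) & 0xf = 1
len [11+:18] = (word>>11) & 0x3ffff = 234295  ←
addr_hi [29+:3] = (word>>29) & 0x7 = 4
len signed 18b, MSB=1: 234295 - 262144 = -27849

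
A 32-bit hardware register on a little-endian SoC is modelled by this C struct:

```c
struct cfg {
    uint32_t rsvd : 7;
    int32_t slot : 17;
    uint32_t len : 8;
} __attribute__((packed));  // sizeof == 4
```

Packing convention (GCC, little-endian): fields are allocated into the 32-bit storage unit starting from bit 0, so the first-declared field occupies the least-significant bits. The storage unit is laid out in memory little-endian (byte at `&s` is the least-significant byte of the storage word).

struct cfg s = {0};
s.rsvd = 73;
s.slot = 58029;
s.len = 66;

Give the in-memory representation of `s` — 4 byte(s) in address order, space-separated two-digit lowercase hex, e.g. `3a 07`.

rsvd (7b) val=73 bits=0x49 at bit 0: 0x00000049
slot (17b) val=58029 bits=0xe2ad at bit 7: 0x007156c9
len (8b) val=66 bits=0x42 at bit 24: 0x427156c9
word = 0x427156c9 → little-endian bytes:
  [0]=0xc9  [1]=0x56  [2]=0x71  [3]=0x42

c9 56 71 42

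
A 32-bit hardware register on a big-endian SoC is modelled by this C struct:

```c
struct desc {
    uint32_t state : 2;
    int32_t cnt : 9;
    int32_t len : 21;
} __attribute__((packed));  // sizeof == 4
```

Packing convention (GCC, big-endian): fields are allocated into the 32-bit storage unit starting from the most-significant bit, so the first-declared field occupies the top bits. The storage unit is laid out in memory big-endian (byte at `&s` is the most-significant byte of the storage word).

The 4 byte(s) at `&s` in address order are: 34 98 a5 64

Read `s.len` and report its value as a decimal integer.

-481948

[0]=0x34 [1]=0x98 [2]=0xa5 [3]=0x64 (big-endian) → word 0x3498a564
state [30+:2] = (word>>30) & 0x3 = 0
cnt [21+:9] = (word>>21) & 0x1ff = 420
len [0+:21] = (word>>0) & 0x1fffff = 1615204  ←
len signed 21b, MSB=1: 1615204 - 2097152 = -481948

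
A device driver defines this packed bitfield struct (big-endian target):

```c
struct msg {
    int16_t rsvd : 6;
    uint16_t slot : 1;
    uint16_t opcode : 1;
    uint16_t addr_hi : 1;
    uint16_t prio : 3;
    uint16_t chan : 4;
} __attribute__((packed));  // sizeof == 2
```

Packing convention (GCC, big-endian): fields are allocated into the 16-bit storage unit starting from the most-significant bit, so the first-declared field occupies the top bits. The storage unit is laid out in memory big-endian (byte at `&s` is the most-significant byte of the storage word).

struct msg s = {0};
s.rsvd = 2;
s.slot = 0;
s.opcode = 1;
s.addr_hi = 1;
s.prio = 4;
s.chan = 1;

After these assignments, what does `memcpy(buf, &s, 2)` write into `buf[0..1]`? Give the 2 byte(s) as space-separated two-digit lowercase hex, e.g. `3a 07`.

rsvd (6b) val=2 bits=0x2 at bit 10: 0x0800
slot (1b) val=0 bits=0x0 at bit 9: 0x0800
opcode (1b) val=1 bits=0x1 at bit 8: 0x0900
addr_hi (1b) val=1 bits=0x1 at bit 7: 0x0980
prio (3b) val=4 bits=0x4 at bit 4: 0x09c0
chan (4b) val=1 bits=0x1 at bit 0: 0x09c1
word = 0x09c1 → big-endian bytes:
  [0]=0x09  [1]=0xc1

09 c1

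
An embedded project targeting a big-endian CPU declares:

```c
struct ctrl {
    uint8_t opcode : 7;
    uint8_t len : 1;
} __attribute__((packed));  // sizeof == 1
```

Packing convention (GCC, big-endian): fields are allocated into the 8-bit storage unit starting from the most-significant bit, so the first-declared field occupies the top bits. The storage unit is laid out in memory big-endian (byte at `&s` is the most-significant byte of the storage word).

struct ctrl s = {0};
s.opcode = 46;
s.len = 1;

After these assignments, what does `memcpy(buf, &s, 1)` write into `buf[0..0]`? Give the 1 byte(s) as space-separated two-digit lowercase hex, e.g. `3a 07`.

5d

opcode:7 = 46 → 0x2e << 1 → word 0x5c
len:1 = 1 → 0x1 << 0 → word 0x5d
word = 0x5d → big-endian bytes:
  [0]=0x5d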